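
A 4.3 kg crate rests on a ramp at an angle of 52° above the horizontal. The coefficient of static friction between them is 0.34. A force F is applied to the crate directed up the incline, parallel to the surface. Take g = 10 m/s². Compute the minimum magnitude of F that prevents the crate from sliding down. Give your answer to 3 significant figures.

24.9 N

The normal force is N = mg cos 52° = 26.473 N. With F at its minimum the crate is on the verge of sliding down, so static friction is at its maximum μ_s N = 0.34 × 26.473 = 9.001 N and acts up the slope.
Equilibrium along the incline: F + μ_s N = mg sin 52°, so F = 33.884 − 9.001 = 24.883 N.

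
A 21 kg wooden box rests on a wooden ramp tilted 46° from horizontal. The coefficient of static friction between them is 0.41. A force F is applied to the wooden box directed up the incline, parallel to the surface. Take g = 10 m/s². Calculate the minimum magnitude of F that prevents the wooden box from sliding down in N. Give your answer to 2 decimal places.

The normal force is N = mg cos 46° = 145.878 N. With F at its minimum the wooden box is on the verge of sliding down, so static friction is at its maximum μ_s N = 0.41 × 145.878 = 59.810 N and acts up the slope.
Equilibrium along the incline: F + μ_s N = mg sin 46°, so F = 151.061 − 59.810 = 91.251 N.

91.25 N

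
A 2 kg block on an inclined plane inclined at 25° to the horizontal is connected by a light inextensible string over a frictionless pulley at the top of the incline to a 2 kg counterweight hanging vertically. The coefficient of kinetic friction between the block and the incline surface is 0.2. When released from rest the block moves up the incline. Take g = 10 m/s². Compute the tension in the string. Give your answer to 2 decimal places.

For the block on the incline: the weight component along the slope is m₁g sin 25° = 2 × 10 × 0.4226 = 8.452 N and the normal force is N = m₁g cos 25° = 18.126 N.
Kinetic friction opposes the block's motion up the incline: f = μN = 0.2 × 18.126 = 3.625 N acting down the slope.
Newton's second law for the block (up-slope positive): T − 8.452 − 3.625 = 2 a. For the hanging counterweight (downward positive): 2 × 10 − T = 2 a.
Adding the two equations eliminates T: 7.923 = 4 a, so a = 1.9808 m/s².
Then from the hanging counterweight's equation, T = 2 × (10 − 1.9808) = 16.038 N.

16.04 N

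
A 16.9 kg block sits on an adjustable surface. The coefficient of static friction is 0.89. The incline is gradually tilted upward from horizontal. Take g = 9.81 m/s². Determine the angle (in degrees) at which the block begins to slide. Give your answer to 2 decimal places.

41.67°

At the threshold of sliding, static friction is at its maximum μ_s N and exactly balances the weight component along the incline: mg sin θ = μ_s mg cos θ.
Hence tan θ = μ_s = 0.89, so θ = arctan(0.89) = 41.6691°.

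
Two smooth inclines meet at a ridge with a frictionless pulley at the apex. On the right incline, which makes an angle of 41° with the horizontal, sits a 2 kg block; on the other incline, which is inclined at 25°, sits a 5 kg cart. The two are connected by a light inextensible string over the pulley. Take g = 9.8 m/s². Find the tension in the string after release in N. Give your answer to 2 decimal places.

Resolve each weight along its own incline: the 2 kg mass has component 2 × 9.8 × sin 41° = 12.859 N down its slope, and the 5 kg mass has 5 × 9.8 × sin 25° = 20.708 N down its slope.
The 5 kg side's 20.708 N exceeds the other side's 12.859 N, so that mass slides down and the 2 kg mass slides up. Taking that direction as positive, Newton's second law for the whole system gives 20.708 − 12.859 = (2 + 5) a, so a = 7.849 / 7 = 1.1213 m/s².
For the 2 kg mass (up-slope positive): T − 12.859 = 2 × 1.1213, so T = 15.102 N.

15.10 N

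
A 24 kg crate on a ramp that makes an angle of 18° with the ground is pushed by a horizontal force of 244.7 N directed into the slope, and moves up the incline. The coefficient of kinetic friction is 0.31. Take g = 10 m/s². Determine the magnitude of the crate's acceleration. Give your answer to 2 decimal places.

The horizontal push has components F cos 18° = 244.7 × 0.9511 = 232.734 N up the incline and F sin 18° = 244.7 × 0.3090 = 75.612 N pressing into the surface.
The normal force is therefore N = mg cos 18° + F sin 18° = 228.264 + 75.612 = 303.876 N, and kinetic friction down the slope is μN = 0.31 × 303.876 = 94.202 N.
Along the incline: F cos 18° − mg sin 18° − μN = ma, so 232.734 − 74.160 − 94.202 = 24 a, giving a = 2.6822 m/s².

2.68 m/s²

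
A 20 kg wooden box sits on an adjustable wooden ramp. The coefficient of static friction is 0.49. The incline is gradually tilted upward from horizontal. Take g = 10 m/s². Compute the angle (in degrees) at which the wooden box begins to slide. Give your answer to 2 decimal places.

At the threshold of sliding, static friction is at its maximum μ_s N and exactly balances the weight component along the incline: mg sin θ = μ_s mg cos θ.
Hence tan θ = μ_s = 0.49, so θ = arctan(0.49) = 26.1049°.

26.10°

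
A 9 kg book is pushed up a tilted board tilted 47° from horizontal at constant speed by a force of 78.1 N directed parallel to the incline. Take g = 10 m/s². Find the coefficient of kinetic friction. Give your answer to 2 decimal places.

At constant speed ΣF = 0 along the incline. The applied 78.1 N acts up the slope; the weight component mg sin 47° = 65.822 N and kinetic friction μN both act down the slope.
So 78.1 = 65.822 + μ × 61.380, giving μ = (78.1 − 65.822) / 61.380 = 0.2000.

0.20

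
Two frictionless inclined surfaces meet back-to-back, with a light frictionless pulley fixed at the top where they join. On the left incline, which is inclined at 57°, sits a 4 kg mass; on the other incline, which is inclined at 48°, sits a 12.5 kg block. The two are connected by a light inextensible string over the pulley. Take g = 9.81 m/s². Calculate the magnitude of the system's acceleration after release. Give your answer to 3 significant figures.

3.53 m/s²

Resolve each weight along its own incline: the 4 kg mass has component 4 × 9.81 × sin 57° = 32.909 N down its slope, and the 12.5 kg mass has 12.5 × 9.81 × sin 48° = 91.128 N down its slope.
The 12.5 kg side's 91.128 N exceeds the other side's 32.909 N, so that mass slides down and the 4 kg mass slides up. Taking that direction as positive, Newton's second law for the whole system gives 91.128 − 32.909 = (4 + 12.5) a, so a = 58.219 / 16.5 = 3.5284 m/s².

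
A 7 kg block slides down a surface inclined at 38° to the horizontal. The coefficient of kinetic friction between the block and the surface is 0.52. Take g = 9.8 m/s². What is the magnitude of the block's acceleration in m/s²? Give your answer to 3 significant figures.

Resolving the weight along the incline: the component pulling the block down the slope is mg sin 38° = 7 × 9.8 × 0.6157 = 42.237 N, and the normal force is N = mg cos 38° = 7 × 9.8 × 0.7880 = 54.057 N.
Kinetic friction acts up the slope with magnitude f = μN = 0.52 × 54.057 = 28.110 N.
Net force along the incline is 42.237 − 28.110 = 14.127 N, so a = 14.127 / 7 = 2.0181 m/s².

2.02 m/s²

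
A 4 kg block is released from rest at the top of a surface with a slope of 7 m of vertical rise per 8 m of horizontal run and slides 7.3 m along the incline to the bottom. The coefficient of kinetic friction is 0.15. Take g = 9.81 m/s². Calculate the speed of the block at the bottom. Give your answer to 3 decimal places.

8.840 m/s

The weight component along the incline is mg sin 41.19° = 25.840 N and the normal force is N = mg cos 41.19° = 29.531 N.
Friction up the slope is f = μN = 0.15 × 29.531 = 4.430 N, so the net downslope force is 25.840 − 4.430 = 21.410 N and a = 21.410 / 4 = 5.3525 m/s².
Starting from rest over a distance of 7.3 m, v² = 2aL = 2 × 5.3525 × 7.3 = 78.1465, so v = 8.8401 m/s.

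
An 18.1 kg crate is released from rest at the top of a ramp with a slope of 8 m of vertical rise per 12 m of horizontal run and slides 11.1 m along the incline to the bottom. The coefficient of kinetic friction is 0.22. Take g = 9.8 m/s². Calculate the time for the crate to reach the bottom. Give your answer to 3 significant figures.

The weight component along the incline is mg sin 33.69° = 98.393 N and the normal force is N = mg cos 33.69° = 147.589 N.
Friction up the slope is f = μN = 0.22 × 147.589 = 32.470 N, so the net downslope force is 98.393 − 32.470 = 65.923 N and a = 65.923 / 18.1 = 3.6422 m/s².
Starting from rest, L = ½at², so t = √(2L/a) = √(2 × 11.1 / 3.6422) = 2.4688 s.

2.47 s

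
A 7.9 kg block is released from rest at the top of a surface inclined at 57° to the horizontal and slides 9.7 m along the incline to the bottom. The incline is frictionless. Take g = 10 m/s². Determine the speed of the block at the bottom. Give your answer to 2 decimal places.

12.76 m/s

The weight component along the incline is mg sin 57° = 66.255 N and the normal force is N = mg cos 57° = 43.026 N.
With no friction, a = g sin 57° = 8.3867 m/s².
Starting from rest over a distance of 9.7 m, v² = 2aL = 2 × 8.3867 × 9.7 = 162.7020, so v = 12.7555 m/s.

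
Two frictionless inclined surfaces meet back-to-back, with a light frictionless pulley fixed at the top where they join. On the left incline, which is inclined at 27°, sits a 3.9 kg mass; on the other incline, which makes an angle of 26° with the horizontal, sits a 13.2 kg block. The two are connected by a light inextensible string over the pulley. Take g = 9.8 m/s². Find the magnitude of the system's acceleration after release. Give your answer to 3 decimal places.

Resolve each weight along its own incline: the 3.9 kg mass has component 3.9 × 9.8 × sin 27° = 17.352 N down its slope, and the 13.2 kg mass has 13.2 × 9.8 × sin 26° = 56.708 N down its slope.
The 13.2 kg side's 56.708 N exceeds the other side's 17.352 N, so that mass slides down and the 3.9 kg mass slides up. Taking that direction as positive, Newton's second law for the whole system gives 56.708 − 17.352 = (3.9 + 13.2) a, so a = 39.356 / 17.1 = 2.3015 m/s².

2.302 m/s²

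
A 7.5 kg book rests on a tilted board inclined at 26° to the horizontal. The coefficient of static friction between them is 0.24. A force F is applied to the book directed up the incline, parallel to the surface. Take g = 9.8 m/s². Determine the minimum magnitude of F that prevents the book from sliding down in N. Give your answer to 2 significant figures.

16 N

The normal force is N = mg cos 26° = 66.061 N. With F at its minimum the book is on the verge of sliding down, so static friction is at its maximum μ_s N = 0.24 × 66.061 = 15.855 N and acts up the slope.
Equilibrium along the incline: F + μ_s N = mg sin 26°, so F = 32.220 − 15.855 = 16.365 N.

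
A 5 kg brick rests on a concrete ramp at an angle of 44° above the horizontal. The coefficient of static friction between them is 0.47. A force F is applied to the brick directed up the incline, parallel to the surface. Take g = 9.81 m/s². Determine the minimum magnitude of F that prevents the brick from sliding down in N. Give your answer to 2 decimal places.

17.49 N

The normal force is N = mg cos 44° = 35.284 N. With F at its minimum the brick is on the verge of sliding down, so static friction is at its maximum μ_s N = 0.47 × 35.284 = 16.583 N and acts up the slope.
Equilibrium along the incline: F + μ_s N = mg sin 44°, so F = 34.073 − 16.583 = 17.490 N.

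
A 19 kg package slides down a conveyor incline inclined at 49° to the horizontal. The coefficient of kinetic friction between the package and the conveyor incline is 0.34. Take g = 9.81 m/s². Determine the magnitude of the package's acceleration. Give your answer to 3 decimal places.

5.215 m/s²

Resolving the weight along the incline: the component pulling the package down the slope is mg sin 49° = 19 × 9.81 × 0.7547 = 140.669 N, and the normal force is N = mg cos 49° = 19 × 9.81 × 0.6561 = 122.290 N.
Kinetic friction acts up the slope with magnitude f = μN = 0.34 × 122.290 = 41.579 N.
Net force along the incline is 140.669 − 41.579 = 99.090 N, so a = 99.090 / 19 = 5.2153 m/s².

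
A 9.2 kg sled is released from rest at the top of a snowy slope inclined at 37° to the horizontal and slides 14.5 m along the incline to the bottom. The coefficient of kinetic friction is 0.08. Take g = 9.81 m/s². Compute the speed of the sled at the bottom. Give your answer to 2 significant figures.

The weight component along the incline is mg sin 37° = 54.315 N and the normal force is N = mg cos 37° = 72.078 N.
Friction up the slope is f = μN = 0.08 × 72.078 = 5.766 N, so the net downslope force is 54.315 − 5.766 = 48.549 N and a = 48.549 / 9.2 = 5.2771 m/s².
Starting from rest over a distance of 14.5 m, v² = 2aL = 2 × 5.2771 × 14.5 = 153.0359, so v = 12.3708 m/s.

12 m/s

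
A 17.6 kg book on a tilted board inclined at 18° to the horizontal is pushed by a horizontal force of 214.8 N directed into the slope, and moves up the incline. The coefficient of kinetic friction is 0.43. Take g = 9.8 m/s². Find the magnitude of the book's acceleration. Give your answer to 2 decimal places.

The horizontal push has components F cos 18° = 214.8 × 0.9511 = 204.296 N up the incline and F sin 18° = 214.8 × 0.3090 = 66.373 N pressing into the surface.
The normal force is therefore N = mg cos 18° + F sin 18° = 164.046 + 66.373 = 230.419 N, and kinetic friction down the slope is μN = 0.43 × 230.419 = 99.080 N.
Along the incline: F cos 18° − mg sin 18° − μN = ma, so 204.296 − 53.296 − 99.080 = 17.6 a, giving a = 2.9500 m/s².

2.95 m/s²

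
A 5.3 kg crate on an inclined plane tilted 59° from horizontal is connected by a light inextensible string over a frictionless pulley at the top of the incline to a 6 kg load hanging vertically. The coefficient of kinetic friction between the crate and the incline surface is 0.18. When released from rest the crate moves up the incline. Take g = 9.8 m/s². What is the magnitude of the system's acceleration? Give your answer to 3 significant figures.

For the crate on the incline: the weight component along the slope is m₁g sin 59° = 5.3 × 9.8 × 0.8572 = 44.523 N and the normal force is N = m₁g cos 59° = 26.751 N.
Kinetic friction opposes the crate's motion up the incline: f = μN = 0.18 × 26.751 = 4.815 N acting down the slope.
Newton's second law for the crate (up-slope positive): T − 44.523 − 4.815 = 5.3 a. For the hanging load (downward positive): 6 × 9.8 − T = 6 a.
Adding the two equations eliminates T: 9.462 = 11.3 a, so a = 0.8373 m/s².

0.837 m/s²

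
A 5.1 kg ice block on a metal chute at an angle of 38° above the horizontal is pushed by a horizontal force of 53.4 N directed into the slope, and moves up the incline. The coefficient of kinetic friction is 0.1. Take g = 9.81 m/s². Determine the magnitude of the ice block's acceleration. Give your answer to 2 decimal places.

The horizontal push has components F cos 38° = 53.4 × 0.7880 = 42.079 N up the incline and F sin 38° = 53.4 × 0.6157 = 32.878 N pressing into the surface.
The normal force is therefore N = mg cos 38° + F sin 38° = 39.424 + 32.878 = 72.302 N, and kinetic friction down the slope is μN = 0.1 × 72.302 = 7.230 N.
Along the incline: F cos 38° − mg sin 38° − μN = ma, so 42.079 − 30.804 − 7.230 = 5.1 a, giving a = 0.7931 m/s².

0.79 m/s²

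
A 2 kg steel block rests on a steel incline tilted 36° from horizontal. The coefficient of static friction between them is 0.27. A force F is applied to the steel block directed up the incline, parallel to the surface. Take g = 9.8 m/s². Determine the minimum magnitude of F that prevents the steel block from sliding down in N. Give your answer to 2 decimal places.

The normal force is N = mg cos 36° = 15.857 N. With F at its minimum the steel block is on the verge of sliding down, so static friction is at its maximum μ_s N = 0.27 × 15.857 = 4.281 N and acts up the slope.
Equilibrium along the incline: F + μ_s N = mg sin 36°, so F = 11.521 − 4.281 = 7.240 N.

7.24 N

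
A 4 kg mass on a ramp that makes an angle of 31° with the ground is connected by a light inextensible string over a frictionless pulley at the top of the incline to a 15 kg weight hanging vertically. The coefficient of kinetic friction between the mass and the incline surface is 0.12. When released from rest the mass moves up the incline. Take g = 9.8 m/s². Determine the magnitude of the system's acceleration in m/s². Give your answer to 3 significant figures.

6.46 m/s²

For the mass on the incline: the weight component along the slope is m₁g sin 31° = 4 × 9.8 × 0.5150 = 20.188 N and the normal force is N = m₁g cos 31° = 33.601 N.
Kinetic friction opposes the mass's motion up the incline: f = μN = 0.12 × 33.601 = 4.032 N acting down the slope.
Newton's second law for the mass (up-slope positive): T − 20.188 − 4.032 = 4 a. For the hanging weight (downward positive): 15 × 9.8 − T = 15 a.
Adding the two equations eliminates T: 122.780 = 19 a, so a = 6.4621 m/s².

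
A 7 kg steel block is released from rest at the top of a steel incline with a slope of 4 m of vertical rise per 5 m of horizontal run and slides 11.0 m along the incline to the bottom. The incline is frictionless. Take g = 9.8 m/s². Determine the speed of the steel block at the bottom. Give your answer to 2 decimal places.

11.61 m/s

The weight component along the incline is mg sin 38.66° = 42.854 N and the normal force is N = mg cos 38.66° = 53.568 N.
With no friction, a = g sin 38.66° = 6.1220 m/s².
Starting from rest over a distance of 11.0 m, v² = 2aL = 2 × 6.1220 × 11.0 = 134.6840, so v = 11.6053 m/s.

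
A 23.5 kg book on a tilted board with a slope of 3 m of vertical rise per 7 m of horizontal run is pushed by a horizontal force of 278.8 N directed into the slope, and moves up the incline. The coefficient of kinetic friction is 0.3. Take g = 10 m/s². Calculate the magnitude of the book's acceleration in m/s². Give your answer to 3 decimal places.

2.806 m/s²

The horizontal push has components F cos 23.20° = 278.8 × 0.9191 = 256.245 N up the incline and F sin 23.20° = 278.8 × 0.3939 = 109.819 N pressing into the surface.
The normal force is therefore N = mg cos 23.20° + F sin 23.20° = 215.989 + 109.819 = 325.808 N, and kinetic friction down the slope is μN = 0.3 × 325.808 = 97.742 N.
Along the incline: F cos 23.20° − mg sin 23.20° − μN = ma, so 256.245 − 92.566 − 97.742 = 23.5 a, giving a = 2.8058 m/s².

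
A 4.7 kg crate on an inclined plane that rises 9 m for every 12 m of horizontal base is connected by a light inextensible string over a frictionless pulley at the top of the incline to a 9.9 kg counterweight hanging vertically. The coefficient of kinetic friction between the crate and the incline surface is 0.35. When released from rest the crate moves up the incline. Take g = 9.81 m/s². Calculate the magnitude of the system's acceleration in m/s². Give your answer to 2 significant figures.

For the crate on the incline: the weight component along the slope is m₁g sin 36.87° = 4.7 × 9.81 × 0.6000 = 27.664 N and the normal force is N = m₁g cos 36.87° = 36.886 N.
Kinetic friction opposes the crate's motion up the incline: f = μN = 0.35 × 36.886 = 12.910 N acting down the slope.
Newton's second law for the crate (up-slope positive): T − 27.664 − 12.910 = 4.7 a. For the hanging counterweight (downward positive): 9.9 × 9.81 − T = 9.9 a.
Adding the two equations eliminates T: 56.545 = 14.6 a, so a = 3.8729 m/s².

3.9 m/s²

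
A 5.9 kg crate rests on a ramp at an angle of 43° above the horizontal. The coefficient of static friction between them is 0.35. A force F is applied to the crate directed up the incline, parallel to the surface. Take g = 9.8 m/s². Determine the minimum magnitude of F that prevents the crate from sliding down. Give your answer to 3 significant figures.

24.6 N

The normal force is N = mg cos 43° = 42.287 N. With F at its minimum the crate is on the verge of sliding down, so static friction is at its maximum μ_s N = 0.35 × 42.287 = 14.800 N and acts up the slope.
Equilibrium along the incline: F + μ_s N = mg sin 43°, so F = 39.433 − 14.800 = 24.633 N.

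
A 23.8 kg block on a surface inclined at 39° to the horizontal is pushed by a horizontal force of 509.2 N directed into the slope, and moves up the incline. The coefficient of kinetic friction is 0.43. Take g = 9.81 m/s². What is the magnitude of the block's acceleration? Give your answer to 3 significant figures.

1.39 m/s²

The horizontal push has components F cos 39° = 509.2 × 0.7771 = 395.699 N up the incline and F sin 39° = 509.2 × 0.6293 = 320.440 N pressing into the surface.
The normal force is therefore N = mg cos 39° + F sin 39° = 181.436 + 320.440 = 501.876 N, and kinetic friction down the slope is μN = 0.43 × 501.876 = 215.807 N.
Along the incline: F cos 39° − mg sin 39° − μN = ma, so 395.699 − 146.928 − 215.807 = 23.8 a, giving a = 1.3850 m/s².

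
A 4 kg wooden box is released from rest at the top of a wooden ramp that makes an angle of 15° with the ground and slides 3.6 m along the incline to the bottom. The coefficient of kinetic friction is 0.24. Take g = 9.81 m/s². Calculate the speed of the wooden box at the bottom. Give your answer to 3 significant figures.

1.38 m/s

The weight component along the incline is mg sin 15° = 10.156 N and the normal force is N = mg cos 15° = 37.903 N.
Friction up the slope is f = μN = 0.24 × 37.903 = 9.097 N, so the net downslope force is 10.156 − 9.097 = 1.059 N and a = 1.059 / 4 = 0.2647 m/s².
Starting from rest over a distance of 3.6 m, v² = 2aL = 2 × 0.2647 × 3.6 = 1.9058, so v = 1.3805 m/s.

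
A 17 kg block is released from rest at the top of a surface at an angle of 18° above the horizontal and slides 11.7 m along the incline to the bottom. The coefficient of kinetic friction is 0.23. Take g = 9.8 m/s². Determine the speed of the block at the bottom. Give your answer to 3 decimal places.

The weight component along the incline is mg sin 18° = 51.482 N and the normal force is N = mg cos 18° = 158.446 N.
Friction up the slope is f = μN = 0.23 × 158.446 = 36.443 N, so the net downslope force is 51.482 − 36.443 = 15.039 N and a = 15.039 / 17 = 0.8846 m/s².
Starting from rest over a distance of 11.7 m, v² = 2aL = 2 × 0.8846 × 11.7 = 20.6996, so v = 4.5497 m/s.

4.550 m/s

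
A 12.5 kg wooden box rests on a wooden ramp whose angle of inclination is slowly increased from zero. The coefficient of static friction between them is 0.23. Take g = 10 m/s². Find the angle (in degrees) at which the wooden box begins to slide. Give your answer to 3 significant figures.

13.0°

At the threshold of sliding, static friction is at its maximum μ_s N and exactly balances the weight component along the incline: mg sin θ = μ_s mg cos θ.
Hence tan θ = μ_s = 0.23, so θ = arctan(0.23) = 12.9528°.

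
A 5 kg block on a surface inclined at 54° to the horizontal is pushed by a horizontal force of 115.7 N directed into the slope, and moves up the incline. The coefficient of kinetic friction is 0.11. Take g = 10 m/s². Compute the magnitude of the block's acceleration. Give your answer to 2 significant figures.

The horizontal push has components F cos 54° = 115.7 × 0.5878 = 68.008 N up the incline and F sin 54° = 115.7 × 0.8090 = 93.601 N pressing into the surface.
The normal force is therefore N = mg cos 54° + F sin 54° = 29.390 + 93.601 = 122.991 N, and kinetic friction down the slope is μN = 0.11 × 122.991 = 13.529 N.
Along the incline: F cos 54° − mg sin 54° − μN = ma, so 68.008 − 40.450 − 13.529 = 5 a, giving a = 2.8058 m/s².

2.8 m/s²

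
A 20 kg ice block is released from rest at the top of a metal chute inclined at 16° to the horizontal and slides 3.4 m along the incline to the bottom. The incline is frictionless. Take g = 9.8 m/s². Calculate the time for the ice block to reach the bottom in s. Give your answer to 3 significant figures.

1.59 s

The weight component along the incline is mg sin 16° = 54.025 N and the normal force is N = mg cos 16° = 188.407 N.
With no friction, a = g sin 16° = 2.7012 m/s².
Starting from rest, L = ½at², so t = √(2L/a) = √(2 × 3.4 / 2.7012) = 1.5866 s.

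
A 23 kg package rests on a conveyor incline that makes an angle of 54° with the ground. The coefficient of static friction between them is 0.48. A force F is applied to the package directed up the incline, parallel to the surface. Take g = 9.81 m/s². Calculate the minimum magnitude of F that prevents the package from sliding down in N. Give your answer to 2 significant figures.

The normal force is N = mg cos 54° = 132.622 N. With F at its minimum the package is on the verge of sliding down, so static friction is at its maximum μ_s N = 0.48 × 132.622 = 63.659 N and acts up the slope.
Equilibrium along the incline: F + μ_s N = mg sin 54°, so F = 182.539 − 63.659 = 118.880 N.

120 N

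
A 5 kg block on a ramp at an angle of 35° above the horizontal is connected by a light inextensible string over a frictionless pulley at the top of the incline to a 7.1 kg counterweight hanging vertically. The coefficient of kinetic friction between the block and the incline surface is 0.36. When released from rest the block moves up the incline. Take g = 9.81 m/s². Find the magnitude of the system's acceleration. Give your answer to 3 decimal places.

2.236 m/s²

For the block on the incline: the weight component along the slope is m₁g sin 35° = 5 × 9.81 × 0.5736 = 28.135 N and the normal force is N = m₁g cos 35° = 40.179 N.
Kinetic friction opposes the block's motion up the incline: f = μN = 0.36 × 40.179 = 14.464 N acting down the slope.
Newton's second law for the block (up-slope positive): T − 28.135 − 14.464 = 5 a. For the hanging counterweight (downward positive): 7.1 × 9.81 − T = 7.1 a.
Adding the two equations eliminates T: 27.052 = 12.1 a, so a = 2.2357 m/s².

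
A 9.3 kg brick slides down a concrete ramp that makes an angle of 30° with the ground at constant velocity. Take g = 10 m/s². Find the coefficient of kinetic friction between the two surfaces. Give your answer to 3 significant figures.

0.577

At constant velocity the net force along the incline is zero: mg sin 30° = μ mg cos 30°.
So μ = tan 30° = 0.5000 / 0.8660 = 0.5774.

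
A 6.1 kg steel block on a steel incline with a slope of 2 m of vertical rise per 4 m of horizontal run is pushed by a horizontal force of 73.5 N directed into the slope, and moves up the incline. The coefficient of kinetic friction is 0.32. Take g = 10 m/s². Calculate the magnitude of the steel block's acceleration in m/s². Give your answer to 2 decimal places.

The horizontal push has components F cos 26.57° = 73.5 × 0.8944 = 65.738 N up the incline and F sin 26.57° = 73.5 × 0.4472 = 32.869 N pressing into the surface.
The normal force is therefore N = mg cos 26.57° + F sin 26.57° = 54.558 + 32.869 = 87.427 N, and kinetic friction down the slope is μN = 0.32 × 87.427 = 27.977 N.
Along the incline: F cos 26.57° − mg sin 26.57° − μN = ma, so 65.738 − 27.279 − 27.977 = 6.1 a, giving a = 1.7184 m/s².

1.72 m/s²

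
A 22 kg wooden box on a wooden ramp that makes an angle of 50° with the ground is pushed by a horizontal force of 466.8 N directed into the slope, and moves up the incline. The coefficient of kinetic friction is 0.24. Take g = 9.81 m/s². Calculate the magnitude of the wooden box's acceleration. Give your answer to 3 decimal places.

0.710 m/s²

The horizontal push has components F cos 50° = 466.8 × 0.6428 = 300.059 N up the incline and F sin 50° = 466.8 × 0.7660 = 357.569 N pressing into the surface.
The normal force is therefore N = mg cos 50° + F sin 50° = 138.729 + 357.569 = 496.298 N, and kinetic friction down the slope is μN = 0.24 × 496.298 = 119.112 N.
Along the incline: F cos 50° − mg sin 50° − μN = ma, so 300.059 − 165.318 − 119.112 = 22 a, giving a = 0.7104 m/s².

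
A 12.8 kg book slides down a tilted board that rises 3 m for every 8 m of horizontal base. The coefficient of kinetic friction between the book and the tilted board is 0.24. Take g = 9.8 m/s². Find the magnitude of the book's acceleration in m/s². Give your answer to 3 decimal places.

1.239 m/s²

Resolving the weight along the incline: the component pulling the book down the slope is mg sin 20.56° = 12.8 × 9.8 × 0.3511 = 44.042 N, and the normal force is N = mg cos 20.56° = 12.8 × 9.8 × 0.9363 = 117.449 N.
Kinetic friction acts up the slope with magnitude f = μN = 0.24 × 117.449 = 28.188 N.
Net force along the incline is 44.042 − 28.188 = 15.854 N, so a = 15.854 / 12.8 = 1.2386 m/s².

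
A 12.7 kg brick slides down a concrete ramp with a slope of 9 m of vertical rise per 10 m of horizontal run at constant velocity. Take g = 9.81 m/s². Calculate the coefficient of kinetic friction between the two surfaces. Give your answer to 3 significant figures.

0.900

At constant velocity the net force along the incline is zero: mg sin 41.99° = μ mg cos 41.99°.
So μ = tan 41.99° = 0.6690 / 0.7433 = 0.9000.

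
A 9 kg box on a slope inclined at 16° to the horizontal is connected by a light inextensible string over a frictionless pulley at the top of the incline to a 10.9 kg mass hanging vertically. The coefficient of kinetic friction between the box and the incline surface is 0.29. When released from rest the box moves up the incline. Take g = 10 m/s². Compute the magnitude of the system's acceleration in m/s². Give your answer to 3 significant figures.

For the box on the incline: the weight component along the slope is m₁g sin 16° = 9 × 10 × 0.2756 = 24.804 N and the normal force is N = m₁g cos 16° = 86.514 N.
Kinetic friction opposes the box's motion up the incline: f = μN = 0.29 × 86.514 = 25.089 N acting down the slope.
Newton's second law for the box (up-slope positive): T − 24.804 − 25.089 = 9 a. For the hanging mass (downward positive): 10.9 × 10 − T = 10.9 a.
Adding the two equations eliminates T: 59.107 = 19.9 a, so a = 2.9702 m/s².

2.97 m/s²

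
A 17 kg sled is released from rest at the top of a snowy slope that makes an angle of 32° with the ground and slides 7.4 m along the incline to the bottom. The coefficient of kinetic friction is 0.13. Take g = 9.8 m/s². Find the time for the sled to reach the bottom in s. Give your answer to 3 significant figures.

1.90 s

The weight component along the incline is mg sin 32° = 88.285 N and the normal force is N = mg cos 32° = 141.285 N.
Friction up the slope is f = μN = 0.13 × 141.285 = 18.367 N, so the net downslope force is 88.285 − 18.367 = 69.918 N and a = 69.918 / 17 = 4.1128 m/s².
Starting from rest, L = ½at², so t = √(2L/a) = √(2 × 7.4 / 4.1128) = 1.8970 s.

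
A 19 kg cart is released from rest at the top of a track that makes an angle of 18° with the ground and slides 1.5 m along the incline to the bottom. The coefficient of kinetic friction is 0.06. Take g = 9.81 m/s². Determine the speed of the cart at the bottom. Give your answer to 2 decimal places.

The weight component along the incline is mg sin 18° = 57.598 N and the normal force is N = mg cos 18° = 177.267 N.
Friction up the slope is f = μN = 0.06 × 177.267 = 10.636 N, so the net downslope force is 57.598 − 10.636 = 46.962 N and a = 46.962 / 19 = 2.4717 m/s².
Starting from rest over a distance of 1.5 m, v² = 2aL = 2 × 2.4717 × 1.5 = 7.4151, so v = 2.7231 m/s.

2.72 m/s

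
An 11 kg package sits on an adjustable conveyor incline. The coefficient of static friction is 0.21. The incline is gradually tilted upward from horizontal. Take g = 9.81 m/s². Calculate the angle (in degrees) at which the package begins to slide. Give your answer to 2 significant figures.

12°

At the threshold of sliding, static friction is at its maximum μ_s N and exactly balances the weight component along the incline: mg sin θ = μ_s mg cos θ.
Hence tan θ = μ_s = 0.21, so θ = arctan(0.21) = 11.8598°.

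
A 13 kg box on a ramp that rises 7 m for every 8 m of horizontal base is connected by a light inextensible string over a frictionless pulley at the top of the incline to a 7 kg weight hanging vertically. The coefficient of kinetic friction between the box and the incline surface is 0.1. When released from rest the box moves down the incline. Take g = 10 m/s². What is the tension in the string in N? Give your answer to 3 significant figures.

For the box on the incline: the weight component along the slope is m₁g sin 41.19° = 13 × 10 × 0.6585 = 85.605 N and the normal force is N = m₁g cos 41.19° = 97.835 N.
Kinetic friction opposes the box's motion down the incline: f = μN = 0.1 × 97.835 = 9.784 N acting up the slope.
Newton's second law for the box (down-slope positive): 85.605 − 9.784 − T = 13 a. For the hanging weight (upward positive): T − 7 × 10 = 7 a.
Adding the two equations eliminates T: 5.821 = 20 a, so a = 0.2910 m/s².
Then from the hanging weight's equation, T = 7 × (10 + 0.2910) = 72.037 N.

72.0 N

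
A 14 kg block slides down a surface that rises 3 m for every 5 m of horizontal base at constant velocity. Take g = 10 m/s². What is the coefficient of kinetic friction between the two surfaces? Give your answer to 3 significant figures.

At constant velocity the net force along the incline is zero: mg sin 30.96° = μ mg cos 30.96°.
So μ = tan 30.96° = 0.5145 / 0.8575 = 0.6000.

0.600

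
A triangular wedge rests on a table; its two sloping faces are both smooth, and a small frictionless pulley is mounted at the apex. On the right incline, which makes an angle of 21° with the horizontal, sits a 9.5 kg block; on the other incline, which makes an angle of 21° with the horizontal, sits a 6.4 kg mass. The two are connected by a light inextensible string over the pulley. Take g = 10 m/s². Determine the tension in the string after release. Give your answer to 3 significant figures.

Resolve each weight along its own incline: the 9.5 kg mass has component 9.5 × 10 × sin 21° = 34.045 N down its slope, and the 6.4 kg mass has 6.4 × 10 × sin 21° = 22.936 N down its slope.
The 9.5 kg side's 34.045 N exceeds the other side's 22.936 N, so that mass slides down and the 6.4 kg mass slides up. Taking that direction as positive, Newton's second law for the whole system gives 34.045 − 22.936 = (9.5 + 6.4) a, so a = 11.109 / 15.9 = 0.6987 m/s².
For the 6.4 kg mass (up-slope positive): T − 22.936 = 6.4 × 0.6987, so T = 27.408 N.

27.4 N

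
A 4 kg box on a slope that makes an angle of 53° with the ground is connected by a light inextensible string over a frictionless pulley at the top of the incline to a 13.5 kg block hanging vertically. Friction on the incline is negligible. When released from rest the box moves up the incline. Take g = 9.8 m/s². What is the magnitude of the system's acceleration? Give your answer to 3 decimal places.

For the box on the incline: the weight component along the slope is m₁g sin 53° = 4 × 9.8 × 0.7986 = 31.305 N and the normal force is N = m₁g cos 53° = 23.591 N.
Newton's second law for the box (up-slope positive): T − 31.305 = 4 a. For the hanging block (downward positive): 13.5 × 9.8 − T = 13.5 a.
Adding the two equations eliminates T: 100.995 = 17.5 a, so a = 5.7711 m/s².

5.771 m/s²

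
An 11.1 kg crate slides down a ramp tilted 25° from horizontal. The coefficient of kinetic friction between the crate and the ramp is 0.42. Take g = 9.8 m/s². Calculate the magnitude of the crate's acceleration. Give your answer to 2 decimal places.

0.41 m/s²

Resolving the weight along the incline: the component pulling the crate down the slope is mg sin 25° = 11.1 × 9.8 × 0.4226 = 45.970 N, and the normal force is N = mg cos 25° = 11.1 × 9.8 × 0.9063 = 98.587 N.
Kinetic friction acts up the slope with magnitude f = μN = 0.42 × 98.587 = 41.407 N.
Net force along the incline is 45.970 − 41.407 = 4.563 N, so a = 4.563 / 11.1 = 0.4111 m/s².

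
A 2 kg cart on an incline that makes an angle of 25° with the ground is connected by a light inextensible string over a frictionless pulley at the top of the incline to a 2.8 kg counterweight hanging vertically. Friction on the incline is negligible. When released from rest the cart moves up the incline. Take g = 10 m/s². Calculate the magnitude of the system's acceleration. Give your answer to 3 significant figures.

4.07 m/s²

For the cart on the incline: the weight component along the slope is m₁g sin 25° = 2 × 10 × 0.4226 = 8.452 N and the normal force is N = m₁g cos 25° = 18.126 N.
Newton's second law for the cart (up-slope positive): T − 8.452 = 2 a. For the hanging counterweight (downward positive): 2.8 × 10 − T = 2.8 a.
Adding the two equations eliminates T: 19.548 = 4.8 a, so a = 4.0725 m/s².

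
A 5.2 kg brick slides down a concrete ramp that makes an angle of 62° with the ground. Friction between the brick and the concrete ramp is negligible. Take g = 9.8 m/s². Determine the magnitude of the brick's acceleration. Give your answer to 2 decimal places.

8.65 m/s²

Resolving the weight along the incline: the component pulling the brick down the slope is mg sin 62° = 5.2 × 9.8 × 0.8829 = 44.993 N, and the normal force is N = mg cos 62° = 5.2 × 9.8 × 0.4695 = 23.926 N.
With no friction the net force along the incline is 44.993 N, so a = g sin 62° = 44.993 / 5.2 = 8.6525 m/s².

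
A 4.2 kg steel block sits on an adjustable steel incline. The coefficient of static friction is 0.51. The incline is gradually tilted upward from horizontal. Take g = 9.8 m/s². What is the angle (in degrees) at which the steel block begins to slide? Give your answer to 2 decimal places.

27.02°

At the threshold of sliding, static friction is at its maximum μ_s N and exactly balances the weight component along the incline: mg sin θ = μ_s mg cos θ.
Hence tan θ = μ_s = 0.51, so θ = arctan(0.51) = 27.0216°.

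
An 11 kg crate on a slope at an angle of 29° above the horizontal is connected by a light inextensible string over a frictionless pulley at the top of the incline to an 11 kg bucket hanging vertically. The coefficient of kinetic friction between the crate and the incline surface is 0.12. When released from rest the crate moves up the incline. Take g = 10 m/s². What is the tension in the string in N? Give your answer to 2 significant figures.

87 N

For the crate on the incline: the weight component along the slope is m₁g sin 29° = 11 × 10 × 0.4848 = 53.328 N and the normal force is N = m₁g cos 29° = 96.208 N.
Kinetic friction opposes the crate's motion up the incline: f = μN = 0.12 × 96.208 = 11.545 N acting down the slope.
Newton's second law for the crate (up-slope positive): T − 53.328 − 11.545 = 11 a. For the hanging bucket (downward positive): 11 × 10 − T = 11 a.
Adding the two equations eliminates T: 45.127 = 22 a, so a = 2.0512 m/s².
Then from the hanging bucket's equation, T = 11 × (10 − 2.0512) = 87.437 N.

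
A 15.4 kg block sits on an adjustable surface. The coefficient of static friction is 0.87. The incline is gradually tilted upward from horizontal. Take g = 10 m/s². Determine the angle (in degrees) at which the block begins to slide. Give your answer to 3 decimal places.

At the threshold of sliding, static friction is at its maximum μ_s N and exactly balances the weight component along the incline: mg sin θ = μ_s mg cos θ.
Hence tan θ = μ_s = 0.87, so θ = arctan(0.87) = 41.0233°.

41.023°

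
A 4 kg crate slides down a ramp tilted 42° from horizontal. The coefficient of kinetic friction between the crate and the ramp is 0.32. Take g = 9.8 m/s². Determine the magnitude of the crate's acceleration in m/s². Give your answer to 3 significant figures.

4.23 m/s²

Resolving the weight along the incline: the component pulling the crate down the slope is mg sin 42° = 4 × 9.8 × 0.6691 = 26.229 N, and the normal force is N = mg cos 42° = 4 × 9.8 × 0.7431 = 29.130 N.
Kinetic friction acts up the slope with magnitude f = μN = 0.32 × 29.130 = 9.322 N.
Net force along the incline is 26.229 − 9.322 = 16.907 N, so a = 16.907 / 4 = 4.2268 m/s².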